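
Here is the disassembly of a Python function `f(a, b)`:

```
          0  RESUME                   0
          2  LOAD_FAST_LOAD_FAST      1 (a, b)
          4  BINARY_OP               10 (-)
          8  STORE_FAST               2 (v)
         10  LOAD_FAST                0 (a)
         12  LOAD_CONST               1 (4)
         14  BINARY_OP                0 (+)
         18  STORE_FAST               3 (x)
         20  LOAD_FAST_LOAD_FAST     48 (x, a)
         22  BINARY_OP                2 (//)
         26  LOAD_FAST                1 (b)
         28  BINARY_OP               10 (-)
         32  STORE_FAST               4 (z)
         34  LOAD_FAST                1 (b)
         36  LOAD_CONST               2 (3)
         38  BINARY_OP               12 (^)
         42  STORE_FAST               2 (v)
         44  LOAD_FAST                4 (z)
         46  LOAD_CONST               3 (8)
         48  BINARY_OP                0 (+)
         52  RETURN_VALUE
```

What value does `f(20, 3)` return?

LOAD_FAST_LOAD_FAST a,b → push 20,3. Stack: [20, 3]
BINARY_OP - → 20 - 3 = 17. Stack: [17]
STORE_FAST v → v=17. Stack: []
LOAD_FAST a → push 20. Stack: [20]
LOAD_CONST → push 4. Stack: [20, 4]
BINARY_OP + → 20 + 4 = 24. Stack: [24]
STORE_FAST x → x=24. Stack: []
LOAD_FAST_LOAD_FAST x,a → push 24,20. Stack: [24, 20]
BINARY_OP // → 24 // 20 = 1. Stack: [1]
LOAD_FAST b → push 3. Stack: [1, 3]
BINARY_OP - → 1 - 3 = -2. Stack: [-2]
STORE_FAST z → z=-2. Stack: []
LOAD_FAST b → push 3. Stack: [3]
LOAD_CONST → push 3. Stack: [3, 3]
BINARY_OP ^ → 3 ^ 3 = 0. Stack: [0]
STORE_FAST v → v=0. Stack: []
LOAD_FAST z → push -2. Stack: [-2]
LOAD_CONST → push 8. Stack: [-2, 8]
BINARY_OP + → -2 + 8 = 6. Stack: [6]
RETURN_VALUE → return 6.

6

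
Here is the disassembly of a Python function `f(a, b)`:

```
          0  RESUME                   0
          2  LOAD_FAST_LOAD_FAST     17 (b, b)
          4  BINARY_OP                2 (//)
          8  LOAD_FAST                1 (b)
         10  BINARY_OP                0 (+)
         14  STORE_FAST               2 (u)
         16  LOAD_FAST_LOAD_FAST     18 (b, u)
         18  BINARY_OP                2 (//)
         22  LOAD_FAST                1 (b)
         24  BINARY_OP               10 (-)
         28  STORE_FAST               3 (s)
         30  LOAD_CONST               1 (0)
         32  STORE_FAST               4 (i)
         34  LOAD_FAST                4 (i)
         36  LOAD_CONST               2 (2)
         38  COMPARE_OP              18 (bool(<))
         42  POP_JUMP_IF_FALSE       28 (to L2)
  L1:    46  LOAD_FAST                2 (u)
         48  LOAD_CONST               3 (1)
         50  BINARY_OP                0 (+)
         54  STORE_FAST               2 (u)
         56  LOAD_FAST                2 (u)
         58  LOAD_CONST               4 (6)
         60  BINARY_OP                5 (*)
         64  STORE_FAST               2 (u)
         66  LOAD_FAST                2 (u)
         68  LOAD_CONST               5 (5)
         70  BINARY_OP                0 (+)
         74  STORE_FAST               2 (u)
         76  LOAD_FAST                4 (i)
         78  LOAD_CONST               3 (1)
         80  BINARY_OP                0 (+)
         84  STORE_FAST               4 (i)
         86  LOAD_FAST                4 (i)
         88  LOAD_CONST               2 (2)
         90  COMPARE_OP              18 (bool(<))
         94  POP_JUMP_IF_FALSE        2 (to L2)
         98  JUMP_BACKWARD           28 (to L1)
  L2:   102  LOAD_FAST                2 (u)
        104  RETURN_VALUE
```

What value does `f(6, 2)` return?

185

LOAD_FAST_LOAD_FAST b,b → push 2,2. Stack: [2, 2]
BINARY_OP // → 2 // 2 = 1. Stack: [1]
LOAD_FAST b → push 2. Stack: [1, 2]
BINARY_OP + → 1 + 2 = 3. Stack: [3]
STORE_FAST u → u=3. Stack: []
LOAD_FAST_LOAD_FAST b,u → push 2,3. Stack: [2, 3]
BINARY_OP // → 2 // 3 = 0. Stack: [0]
LOAD_FAST b → push 2. Stack: [0, 2]
BINARY_OP - → 0 - 2 = -2. Stack: [-2]
STORE_FAST s → s=-2. Stack: []
LOAD_CONST → push 0. Stack: [0]
STORE_FAST i → i=0. Stack: []
LOAD_FAST i → push 0. Stack: [0]
LOAD_CONST → push 2. Stack: [0, 2]
COMPARE_OP bool(<) → 0 vs 2 = True. Stack: [True]
POP_JUMP_IF_FALSE → pop True; no jump. Stack: []
LOAD_FAST u → push 3. Stack: [3]
LOAD_CONST → push 1. Stack: [3, 1]
BINARY_OP + → 3 + 1 = 4. Stack: [4]
STORE_FAST u → u=4. Stack: []
LOAD_FAST u → push 4. Stack: [4]
LOAD_CONST → push 6. Stack: [4, 6]
BINARY_OP * → 4 * 6 = 24. Stack: [24]
STORE_FAST u → u=24. Stack: []
LOAD_FAST u → push 24. Stack: [24]
LOAD_CONST → push 5. Stack: [24, 5]
BINARY_OP + → 24 + 5 = 29. Stack: [29]
STORE_FAST u → u=29. Stack: []
LOAD_FAST i → push 0. Stack: [0]
LOAD_CONST → push 1. Stack: [0, 1]
BINARY_OP + → 0 + 1 = 1. Stack: [1]
STORE_FAST i → i=1. Stack: []
LOAD_FAST i → push 1. Stack: [1]
LOAD_CONST → push 2. Stack: [1, 2]
COMPARE_OP bool(<) → 1 vs 2 = True. Stack: [True]
POP_JUMP_IF_FALSE → pop True; no jump. Stack: []
LOAD_FAST u → push 29. Stack: [29]
LOAD_CONST → push 1. Stack: [29, 1]
BINARY_OP + → 29 + 1 = 30. Stack: [30]
STORE_FAST u → u=30. Stack: []
LOAD_FAST u → push 30. Stack: [30]
LOAD_CONST → push 6. Stack: [30, 6]
BINARY_OP * → 30 * 6 = 180. Stack: [180]
STORE_FAST u → u=180. Stack: []
LOAD_FAST u → push 180. Stack: [180]
LOAD_CONST → push 5. Stack: [180, 5]
BINARY_OP + → 180 + 5 = 185. Stack: [185]
STORE_FAST u → u=185. Stack: []
LOAD_FAST i → push 1. Stack: [1]
LOAD_CONST → push 1. Stack: [1, 1]
BINARY_OP + → 1 + 1 = 2. Stack: [2]
STORE_FAST i → i=2. Stack: []
LOAD_FAST i → push 2. Stack: [2]
LOAD_CONST → push 2. Stack: [2, 2]
COMPARE_OP bool(<) → 2 vs 2 = False. Stack: [False]
POP_JUMP_IF_FALSE → pop False; jump. Stack: []
LOAD_FAST u → push 185. Stack: [185]
RETURN_VALUE → return 185.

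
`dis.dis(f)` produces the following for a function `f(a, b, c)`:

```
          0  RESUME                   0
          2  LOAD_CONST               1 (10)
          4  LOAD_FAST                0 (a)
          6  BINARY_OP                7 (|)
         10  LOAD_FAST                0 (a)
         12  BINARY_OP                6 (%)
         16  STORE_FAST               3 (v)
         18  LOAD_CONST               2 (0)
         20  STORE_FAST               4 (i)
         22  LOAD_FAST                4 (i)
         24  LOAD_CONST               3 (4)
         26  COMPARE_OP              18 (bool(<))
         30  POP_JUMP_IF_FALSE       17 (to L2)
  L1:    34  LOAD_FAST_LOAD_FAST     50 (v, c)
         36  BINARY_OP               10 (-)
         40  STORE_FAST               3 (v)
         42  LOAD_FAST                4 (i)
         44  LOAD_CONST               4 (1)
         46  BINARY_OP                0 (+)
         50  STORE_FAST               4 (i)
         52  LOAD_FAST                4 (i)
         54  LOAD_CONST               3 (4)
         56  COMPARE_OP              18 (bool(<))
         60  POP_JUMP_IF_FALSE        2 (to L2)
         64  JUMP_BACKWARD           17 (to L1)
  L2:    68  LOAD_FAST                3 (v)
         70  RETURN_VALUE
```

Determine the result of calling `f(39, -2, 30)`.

-112

LOAD_CONST → push 10. Stack: [10]
LOAD_FAST a → push 39. Stack: [10, 39]
BINARY_OP | → 10 | 39 = 47. Stack: [47]
LOAD_FAST a → push 39. Stack: [47, 39]
BINARY_OP % → 47 % 39 = 8. Stack: [8]
STORE_FAST v → v=8. Stack: []
LOAD_CONST → push 0. Stack: [0]
STORE_FAST i → i=0. Stack: []
LOAD_FAST i → push 0. Stack: [0]
LOAD_CONST → push 4. Stack: [0, 4]
COMPARE_OP bool(<) → 0 vs 4 = True. Stack: [True]
POP_JUMP_IF_FALSE → pop True; no jump. Stack: []
LOAD_FAST_LOAD_FAST v,c → push 8,30. Stack: [8, 30]
BINARY_OP - → 8 - 30 = -22. Stack: [-22]
STORE_FAST v → v=-22. Stack: []
LOAD_FAST i → push 0. Stack: [0]
LOAD_CONST → push 1. Stack: [0, 1]
BINARY_OP + → 0 + 1 = 1. Stack: [1]
STORE_FAST i → i=1. Stack: []
LOAD_FAST i → push 1. Stack: [1]
LOAD_CONST → push 4. Stack: [1, 4]
COMPARE_OP bool(<) → 1 vs 4 = True. Stack: [True]
POP_JUMP_IF_FALSE → pop True; no jump. Stack: []
LOAD_FAST_LOAD_FAST v,c → push -22,30. Stack: [-22, 30]
BINARY_OP - → -22 - 30 = -52. Stack: [-52]
STORE_FAST v → v=-52. Stack: []
LOAD_FAST i → push 1. Stack: [1]
LOAD_CONST → push 1. Stack: [1, 1]
BINARY_OP + → 1 + 1 = 2. Stack: [2]
STORE_FAST i → i=2. Stack: []
LOAD_FAST i → push 2. Stack: [2]
LOAD_CONST → push 4. Stack: [2, 4]
COMPARE_OP bool(<) → 2 vs 4 = True. Stack: [True]
POP_JUMP_IF_FALSE → pop True; no jump. Stack: []
LOAD_FAST_LOAD_FAST v,c → push -52,30. Stack: [-52, 30]
BINARY_OP - → -52 - 30 = -82. Stack: [-82]
STORE_FAST v → v=-82. Stack: []
LOAD_FAST i → push 2. Stack: [2]
LOAD_CONST → push 1. Stack: [2, 1]
BINARY_OP + → 2 + 1 = 3. Stack: [3]
STORE_FAST i → i=3. Stack: []
LOAD_FAST i → push 3. Stack: [3]
LOAD_CONST → push 4. Stack: [3, 4]
COMPARE_OP bool(<) → 3 vs 4 = True. Stack: [True]
POP_JUMP_IF_FALSE → pop True; no jump. Stack: []
LOAD_FAST_LOAD_FAST v,c → push -82,30. Stack: [-82, 30]
BINARY_OP - → -82 - 30 = -112. Stack: [-112]
STORE_FAST v → v=-112. Stack: []
LOAD_FAST i → push 3. Stack: [3]
LOAD_CONST → push 1. Stack: [3, 1]
BINARY_OP + → 3 + 1 = 4. Stack: [4]
STORE_FAST i → i=4. Stack: []
LOAD_FAST i → push 4. Stack: [4]
LOAD_CONST → push 4. Stack: [4, 4]
COMPARE_OP bool(<) → 4 vs 4 = False. Stack: [False]
POP_JUMP_IF_FALSE → pop False; jump. Stack: []
LOAD_FAST v → push -112. Stack: [-112]
RETURN_VALUE → return -112.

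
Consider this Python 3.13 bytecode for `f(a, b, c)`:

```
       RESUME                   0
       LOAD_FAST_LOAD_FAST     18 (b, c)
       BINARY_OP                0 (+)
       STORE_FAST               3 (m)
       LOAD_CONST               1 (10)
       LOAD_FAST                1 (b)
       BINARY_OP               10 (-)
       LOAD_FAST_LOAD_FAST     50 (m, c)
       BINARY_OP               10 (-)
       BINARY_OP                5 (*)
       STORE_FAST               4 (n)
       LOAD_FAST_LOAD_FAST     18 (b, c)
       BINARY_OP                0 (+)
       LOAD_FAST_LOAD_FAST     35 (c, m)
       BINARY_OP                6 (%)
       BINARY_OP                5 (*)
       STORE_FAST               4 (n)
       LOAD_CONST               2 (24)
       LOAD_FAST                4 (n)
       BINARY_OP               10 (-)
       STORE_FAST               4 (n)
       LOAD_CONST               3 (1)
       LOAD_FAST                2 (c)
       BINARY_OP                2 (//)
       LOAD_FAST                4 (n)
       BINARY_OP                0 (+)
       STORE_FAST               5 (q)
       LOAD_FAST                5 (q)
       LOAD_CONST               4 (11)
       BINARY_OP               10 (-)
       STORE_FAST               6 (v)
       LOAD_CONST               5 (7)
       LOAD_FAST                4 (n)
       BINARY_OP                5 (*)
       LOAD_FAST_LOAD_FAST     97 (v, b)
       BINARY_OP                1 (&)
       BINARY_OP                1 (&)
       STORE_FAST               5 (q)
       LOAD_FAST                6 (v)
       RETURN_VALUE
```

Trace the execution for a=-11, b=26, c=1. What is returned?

LOAD_FAST_LOAD_FAST b,c → push 26,1. Stack: [26, 1]
BINARY_OP + → 26 + 1 = 27. Stack: [27]
STORE_FAST m → m=27. Stack: []
LOAD_CONST → push 10. Stack: [10]
LOAD_FAST b → push 26. Stack: [10, 26]
BINARY_OP - → 10 - 26 = -16. Stack: [-16]
LOAD_FAST_LOAD_FAST m,c → push 27,1. Stack: [-16, 27, 1]
BINARY_OP - → 27 - 1 = 26. Stack: [-16, 26]
BINARY_OP * → -16 * 26 = -416. Stack: [-416]
STORE_FAST n → n=-416. Stack: []
LOAD_FAST_LOAD_FAST b,c → push 26,1. Stack: [26, 1]
BINARY_OP + → 26 + 1 = 27. Stack: [27]
LOAD_FAST_LOAD_FAST c,m → push 1,27. Stack: [27, 1, 27]
BINARY_OP % → 1 % 27 = 1. Stack: [27, 1]
BINARY_OP * → 27 * 1 = 27. Stack: [27]
STORE_FAST n → n=27. Stack: []
LOAD_CONST → push 24. Stack: [24]
LOAD_FAST n → push 27. Stack: [24, 27]
BINARY_OP - → 24 - 27 = -3. Stack: [-3]
STORE_FAST n → n=-3. Stack: []
LOAD_CONST → push 1. Stack: [1]
LOAD_FAST c → push 1. Stack: [1, 1]
BINARY_OP // → 1 // 1 = 1. Stack: [1]
LOAD_FAST n → push -3. Stack: [1, -3]
BINARY_OP + → 1 + -3 = -2. Stack: [-2]
STORE_FAST q → q=-2. Stack: []
LOAD_FAST q → push -2. Stack: [-2]
LOAD_CONST → push 11. Stack: [-2, 11]
BINARY_OP - → -2 - 11 = -13. Stack: [-13]
STORE_FAST v → v=-13. Stack: []
LOAD_CONST → push 7. Stack: [7]
LOAD_FAST n → push -3. Stack: [7, -3]
BINARY_OP * → 7 * -3 = -21. Stack: [-21]
LOAD_FAST_LOAD_FAST v,b → push -13,26. Stack: [-21, -13, 26]
BINARY_OP & → -13 & 26 = 18. Stack: [-21, 18]
BINARY_OP & → -21 & 18 = 2. Stack: [2]
STORE_FAST q → q=2. Stack: []
LOAD_FAST v → push -13. Stack: [-13]
RETURN_VALUE → return -13.

-13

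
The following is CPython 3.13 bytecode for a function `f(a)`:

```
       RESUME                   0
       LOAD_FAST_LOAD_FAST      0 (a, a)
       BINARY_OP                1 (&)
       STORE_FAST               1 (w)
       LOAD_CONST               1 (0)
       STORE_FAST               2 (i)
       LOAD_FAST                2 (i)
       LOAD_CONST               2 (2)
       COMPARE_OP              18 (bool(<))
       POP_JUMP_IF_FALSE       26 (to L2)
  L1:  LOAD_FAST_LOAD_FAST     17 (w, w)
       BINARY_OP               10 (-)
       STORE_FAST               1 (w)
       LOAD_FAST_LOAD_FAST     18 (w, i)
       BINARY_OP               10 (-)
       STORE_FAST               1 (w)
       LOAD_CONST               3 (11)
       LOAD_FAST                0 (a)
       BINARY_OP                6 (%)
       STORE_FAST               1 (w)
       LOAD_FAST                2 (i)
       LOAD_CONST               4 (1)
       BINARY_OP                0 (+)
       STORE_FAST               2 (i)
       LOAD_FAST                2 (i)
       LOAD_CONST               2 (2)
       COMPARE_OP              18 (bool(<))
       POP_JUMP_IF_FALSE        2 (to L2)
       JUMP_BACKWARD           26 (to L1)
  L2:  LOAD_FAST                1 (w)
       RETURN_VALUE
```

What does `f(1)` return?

LOAD_FAST_LOAD_FAST a,a → push 1,1. Stack: [1, 1]
BINARY_OP & → 1 & 1 = 1. Stack: [1]
STORE_FAST w → w=1. Stack: []
LOAD_CONST → push 0. Stack: [0]
STORE_FAST i → i=0. Stack: []
LOAD_FAST i → push 0. Stack: [0]
LOAD_CONST → push 2. Stack: [0, 2]
COMPARE_OP bool(<) → 0 vs 2 = True. Stack: [True]
POP_JUMP_IF_FALSE → pop True; no jump. Stack: []
LOAD_FAST_LOAD_FAST w,w → push 1,1. Stack: [1, 1]
BINARY_OP - → 1 - 1 = 0. Stack: [0]
STORE_FAST w → w=0. Stack: []
LOAD_FAST_LOAD_FAST w,i → push 0,0. Stack: [0, 0]
BINARY_OP - → 0 - 0 = 0. Stack: [0]
STORE_FAST w → w=0. Stack: []
LOAD_CONST → push 11. Stack: [11]
LOAD_FAST a → push 1. Stack: [11, 1]
BINARY_OP % → 11 % 1 = 0. Stack: [0]
STORE_FAST w → w=0. Stack: []
LOAD_FAST i → push 0. Stack: [0]
LOAD_CONST → push 1. Stack: [0, 1]
BINARY_OP + → 0 + 1 = 1. Stack: [1]
STORE_FAST i → i=1. Stack: []
LOAD_FAST i → push 1. Stack: [1]
LOAD_CONST → push 2. Stack: [1, 2]
COMPARE_OP bool(<) → 1 vs 2 = True. Stack: [True]
POP_JUMP_IF_FALSE → pop True; no jump. Stack: []
LOAD_FAST_LOAD_FAST w,w → push 0,0. Stack: [0, 0]
BINARY_OP - → 0 - 0 = 0. Stack: [0]
STORE_FAST w → w=0. Stack: []
LOAD_FAST_LOAD_FAST w,i → push 0,1. Stack: [0, 1]
BINARY_OP - → 0 - 1 = -1. Stack: [-1]
STORE_FAST w → w=-1. Stack: []
LOAD_CONST → push 11. Stack: [11]
LOAD_FAST a → push 1. Stack: [11, 1]
BINARY_OP % → 11 % 1 = 0. Stack: [0]
STORE_FAST w → w=0. Stack: []
LOAD_FAST i → push 1. Stack: [1]
LOAD_CONST → push 1. Stack: [1, 1]
BINARY_OP + → 1 + 1 = 2. Stack: [2]
STORE_FAST i → i=2. Stack: []
LOAD_FAST i → push 2. Stack: [2]
LOAD_CONST → push 2. Stack: [2, 2]
COMPARE_OP bool(<) → 2 vs 2 = False. Stack: [False]
POP_JUMP_IF_FALSE → pop False; jump. Stack: []
LOAD_FAST w → push 0. Stack: [0]
RETURN_VALUE → return 0.

0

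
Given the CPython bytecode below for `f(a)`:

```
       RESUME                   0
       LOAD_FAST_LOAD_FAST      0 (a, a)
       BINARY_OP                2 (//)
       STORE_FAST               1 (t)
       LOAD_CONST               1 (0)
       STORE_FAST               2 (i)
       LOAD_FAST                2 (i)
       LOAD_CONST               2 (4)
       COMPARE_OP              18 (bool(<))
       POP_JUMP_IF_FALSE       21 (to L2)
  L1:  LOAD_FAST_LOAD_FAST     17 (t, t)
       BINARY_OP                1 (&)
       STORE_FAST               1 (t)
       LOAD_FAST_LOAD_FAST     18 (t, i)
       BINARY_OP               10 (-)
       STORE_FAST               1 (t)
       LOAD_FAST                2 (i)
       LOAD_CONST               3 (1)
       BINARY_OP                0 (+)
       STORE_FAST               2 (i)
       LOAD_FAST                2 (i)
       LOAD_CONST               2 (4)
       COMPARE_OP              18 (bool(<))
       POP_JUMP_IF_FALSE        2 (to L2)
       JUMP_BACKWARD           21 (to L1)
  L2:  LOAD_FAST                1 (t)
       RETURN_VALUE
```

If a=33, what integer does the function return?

-5

LOAD_FAST_LOAD_FAST a,a → push 33,33
BINARY_OP // → 33 // 33 = 1
STORE_FAST t → t=1
LOAD_CONST → push 0
STORE_FAST i → i=0
LOAD_FAST i → push 0
LOAD_CONST → push 4
COMPARE_OP bool(<) → 0 vs 4 = True
POP_JUMP_IF_FALSE → pop True; no jump
LOAD_FAST_LOAD_FAST t,t → push 1,1
BINARY_OP & → 1 & 1 = 1
STORE_FAST t → t=1
LOAD_FAST_LOAD_FAST t,i → push 1,0
BINARY_OP - → 1 - 0 = 1
STORE_FAST t → t=1
LOAD_FAST i → push 0
LOAD_CONST → push 1
BINARY_OP + → 0 + 1 = 1
STORE_FAST i → i=1
LOAD_FAST i → push 1
LOAD_CONST → push 4
COMPARE_OP bool(<) → 1 vs 4 = True
POP_JUMP_IF_FALSE → pop True; no jump
LOAD_FAST_LOAD_FAST t,t → push 1,1
BINARY_OP & → 1 & 1 = 1
STORE_FAST t → t=1
LOAD_FAST_LOAD_FAST t,i → push 1,1
BINARY_OP - → 1 - 1 = 0
STORE_FAST t → t=0
LOAD_FAST i → push 1
LOAD_CONST → push 1
BINARY_OP + → 1 + 1 = 2
STORE_FAST i → i=2
LOAD_FAST i → push 2
LOAD_CONST → push 4
COMPARE_OP bool(<) → 2 vs 4 = True
POP_JUMP_IF_FALSE → pop True; no jump
LOAD_FAST_LOAD_FAST t,t → push 0,0
BINARY_OP & → 0 & 0 = 0
STORE_FAST t → t=0
LOAD_FAST_LOAD_FAST t,i → push 0,2
BINARY_OP - → 0 - 2 = -2
STORE_FAST t → t=-2
LOAD_FAST i → push 2
LOAD_CONST → push 1
BINARY_OP + → 2 + 1 = 3
STORE_FAST i → i=3
LOAD_FAST i → push 3
LOAD_CONST → push 4
COMPARE_OP bool(<) → 3 vs 4 = True
POP_JUMP_IF_FALSE → pop True; no jump
LOAD_FAST_LOAD_FAST t,t → push -2,-2
BINARY_OP & → -2 & -2 = -2
STORE_FAST t → t=-2
LOAD_FAST_LOAD_FAST t,i → push -2,3
BINARY_OP - → -2 - 3 = -5
STORE_FAST t → t=-5
LOAD_FAST i → push 3
LOAD_CONST → push 1
BINARY_OP + → 3 + 1 = 4
STORE_FAST i → i=4
LOAD_FAST i → push 4
LOAD_CONST → push 4
COMPARE_OP bool(<) → 4 vs 4 = False
POP_JUMP_IF_FALSE → pop False; jump
LOAD_FAST t → push -5
RETURN_VALUE → return -5.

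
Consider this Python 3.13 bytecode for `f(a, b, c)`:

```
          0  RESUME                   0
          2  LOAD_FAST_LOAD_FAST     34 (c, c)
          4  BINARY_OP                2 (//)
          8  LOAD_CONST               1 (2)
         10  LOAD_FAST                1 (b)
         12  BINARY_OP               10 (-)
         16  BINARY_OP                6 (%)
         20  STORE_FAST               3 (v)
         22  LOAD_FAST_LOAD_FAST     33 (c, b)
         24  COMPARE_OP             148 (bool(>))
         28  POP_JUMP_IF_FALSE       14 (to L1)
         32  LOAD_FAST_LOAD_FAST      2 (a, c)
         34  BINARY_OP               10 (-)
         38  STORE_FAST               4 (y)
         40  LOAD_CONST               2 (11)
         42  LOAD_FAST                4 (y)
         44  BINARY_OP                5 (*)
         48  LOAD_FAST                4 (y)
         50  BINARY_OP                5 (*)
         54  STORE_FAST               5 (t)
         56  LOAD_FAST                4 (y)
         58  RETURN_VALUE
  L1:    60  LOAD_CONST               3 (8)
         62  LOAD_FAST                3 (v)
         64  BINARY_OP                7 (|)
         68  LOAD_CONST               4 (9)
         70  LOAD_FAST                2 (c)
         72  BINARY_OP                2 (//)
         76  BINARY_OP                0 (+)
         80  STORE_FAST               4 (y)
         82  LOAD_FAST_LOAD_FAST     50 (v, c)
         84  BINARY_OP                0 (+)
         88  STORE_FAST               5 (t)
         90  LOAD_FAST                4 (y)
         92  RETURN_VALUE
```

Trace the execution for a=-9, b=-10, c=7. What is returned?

LOAD_FAST_LOAD_FAST c,c → push 7,7. Stack: [7, 7]
BINARY_OP // → 7 // 7 = 1. Stack: [1]
LOAD_CONST → push 2. Stack: [1, 2]
LOAD_FAST b → push -10. Stack: [1, 2, -10]
BINARY_OP - → 2 - -10 = 12. Stack: [1, 12]
BINARY_OP % → 1 % 12 = 1. Stack: [1]
STORE_FAST v → v=1. Stack: []
LOAD_FAST_LOAD_FAST c,b → push 7,-10. Stack: [7, -10]
COMPARE_OP bool(>) → 7 vs -10 = True. Stack: [True]
POP_JUMP_IF_FALSE → pop True; no jump. Stack: []
LOAD_FAST_LOAD_FAST a,c → push -9,7. Stack: [-9, 7]
BINARY_OP - → -9 - 7 = -16. Stack: [-16]
STORE_FAST y → y=-16. Stack: []
LOAD_CONST → push 11. Stack: [11]
LOAD_FAST y → push -16. Stack: [11, -16]
BINARY_OP * → 11 * -16 = -176. Stack: [-176]
LOAD_FAST y → push -16. Stack: [-176, -16]
BINARY_OP * → -176 * -16 = 2816. Stack: [2816]
STORE_FAST t → t=2816. Stack: []
LOAD_FAST y → push -16. Stack: [-16]
RETURN_VALUE → return -16.

-16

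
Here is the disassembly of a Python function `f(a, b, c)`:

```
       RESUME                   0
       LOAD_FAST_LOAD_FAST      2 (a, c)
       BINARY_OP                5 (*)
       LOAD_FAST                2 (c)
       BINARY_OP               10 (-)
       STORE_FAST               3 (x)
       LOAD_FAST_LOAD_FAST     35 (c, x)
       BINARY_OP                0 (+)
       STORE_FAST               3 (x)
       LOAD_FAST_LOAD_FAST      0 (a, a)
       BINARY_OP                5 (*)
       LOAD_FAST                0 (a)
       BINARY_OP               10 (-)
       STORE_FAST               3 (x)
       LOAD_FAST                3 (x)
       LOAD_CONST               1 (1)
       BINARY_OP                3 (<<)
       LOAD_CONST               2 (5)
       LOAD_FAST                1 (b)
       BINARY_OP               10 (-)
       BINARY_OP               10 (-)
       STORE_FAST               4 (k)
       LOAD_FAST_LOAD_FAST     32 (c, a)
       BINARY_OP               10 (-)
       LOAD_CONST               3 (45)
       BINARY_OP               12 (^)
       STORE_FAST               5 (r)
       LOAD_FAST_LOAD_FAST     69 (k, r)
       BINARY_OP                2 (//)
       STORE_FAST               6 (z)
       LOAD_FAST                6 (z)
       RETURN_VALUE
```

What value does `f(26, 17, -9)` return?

-82

LOAD_FAST_LOAD_FAST a,c → push 26,-9. Stack: [26, -9]
BINARY_OP * → 26 * -9 = -234. Stack: [-234]
LOAD_FAST c → push -9. Stack: [-234, -9]
BINARY_OP - → -234 - -9 = -225. Stack: [-225]
STORE_FAST x → x=-225. Stack: []
LOAD_FAST_LOAD_FAST c,x → push -9,-225. Stack: [-9, -225]
BINARY_OP + → -9 + -225 = -234. Stack: [-234]
STORE_FAST x → x=-234. Stack: []
LOAD_FAST_LOAD_FAST a,a → push 26,26. Stack: [26, 26]
BINARY_OP * → 26 * 26 = 676. Stack: [676]
LOAD_FAST a → push 26. Stack: [676, 26]
BINARY_OP - → 676 - 26 = 650. Stack: [650]
STORE_FAST x → x=650. Stack: []
LOAD_FAST x → push 650. Stack: [650]
LOAD_CONST → push 1. Stack: [650, 1]
BINARY_OP << → 650 << 1 = 1300. Stack: [1300]
LOAD_CONST → push 5. Stack: [1300, 5]
LOAD_FAST b → push 17. Stack: [1300, 5, 17]
BINARY_OP - → 5 - 17 = -12. Stack: [1300, -12]
BINARY_OP - → 1300 - -12 = 1312. Stack: [1312]
STORE_FAST k → k=1312. Stack: []
LOAD_FAST_LOAD_FAST c,a → push -9,26. Stack: [-9, 26]
BINARY_OP - → -9 - 26 = -35. Stack: [-35]
LOAD_CONST → push 45. Stack: [-35, 45]
BINARY_OP ^ → -35 ^ 45 = -16. Stack: [-16]
STORE_FAST r → r=-16. Stack: []
LOAD_FAST_LOAD_FAST k,r → push 1312,-16. Stack: [1312, -16]
BINARY_OP // → 1312 // -16 = -82. Stack: [-82]
STORE_FAST z → z=-82. Stack: []
LOAD_FAST z → push -82. Stack: [-82]
RETURN_VALUE → return -82.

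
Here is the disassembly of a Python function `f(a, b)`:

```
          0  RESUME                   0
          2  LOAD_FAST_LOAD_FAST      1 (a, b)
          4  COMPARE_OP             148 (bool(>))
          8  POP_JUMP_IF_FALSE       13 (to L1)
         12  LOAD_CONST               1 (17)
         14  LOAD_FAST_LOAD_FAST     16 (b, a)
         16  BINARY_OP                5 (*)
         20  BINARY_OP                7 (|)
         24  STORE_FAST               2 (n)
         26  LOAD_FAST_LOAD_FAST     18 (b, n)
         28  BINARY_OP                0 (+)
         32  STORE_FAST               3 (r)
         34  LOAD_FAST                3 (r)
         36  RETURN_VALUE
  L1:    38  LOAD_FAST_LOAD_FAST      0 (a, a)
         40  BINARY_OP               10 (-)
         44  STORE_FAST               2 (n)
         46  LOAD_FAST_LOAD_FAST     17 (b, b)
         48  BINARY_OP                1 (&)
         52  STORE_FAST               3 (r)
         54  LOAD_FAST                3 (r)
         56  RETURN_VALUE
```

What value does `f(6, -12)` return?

LOAD_FAST_LOAD_FAST a,b → push 6,-12. Stack: [6, -12]
COMPARE_OP bool(>) → 6 vs -12 = True. Stack: [True]
POP_JUMP_IF_FALSE → pop True; no jump. Stack: []
LOAD_CONST → push 17. Stack: [17]
LOAD_FAST_LOAD_FAST b,a → push -12,6. Stack: [17, -12, 6]
BINARY_OP * → -12 * 6 = -72. Stack: [17, -72]
BINARY_OP | → 17 | -72 = -71. Stack: [-71]
STORE_FAST n → n=-71. Stack: []
LOAD_FAST_LOAD_FAST b,n → push -12,-71. Stack: [-12, -71]
BINARY_OP + → -12 + -71 = -83. Stack: [-83]
STORE_FAST r → r=-83. Stack: []
LOAD_FAST r → push -83. Stack: [-83]
RETURN_VALUE → return -83.

-83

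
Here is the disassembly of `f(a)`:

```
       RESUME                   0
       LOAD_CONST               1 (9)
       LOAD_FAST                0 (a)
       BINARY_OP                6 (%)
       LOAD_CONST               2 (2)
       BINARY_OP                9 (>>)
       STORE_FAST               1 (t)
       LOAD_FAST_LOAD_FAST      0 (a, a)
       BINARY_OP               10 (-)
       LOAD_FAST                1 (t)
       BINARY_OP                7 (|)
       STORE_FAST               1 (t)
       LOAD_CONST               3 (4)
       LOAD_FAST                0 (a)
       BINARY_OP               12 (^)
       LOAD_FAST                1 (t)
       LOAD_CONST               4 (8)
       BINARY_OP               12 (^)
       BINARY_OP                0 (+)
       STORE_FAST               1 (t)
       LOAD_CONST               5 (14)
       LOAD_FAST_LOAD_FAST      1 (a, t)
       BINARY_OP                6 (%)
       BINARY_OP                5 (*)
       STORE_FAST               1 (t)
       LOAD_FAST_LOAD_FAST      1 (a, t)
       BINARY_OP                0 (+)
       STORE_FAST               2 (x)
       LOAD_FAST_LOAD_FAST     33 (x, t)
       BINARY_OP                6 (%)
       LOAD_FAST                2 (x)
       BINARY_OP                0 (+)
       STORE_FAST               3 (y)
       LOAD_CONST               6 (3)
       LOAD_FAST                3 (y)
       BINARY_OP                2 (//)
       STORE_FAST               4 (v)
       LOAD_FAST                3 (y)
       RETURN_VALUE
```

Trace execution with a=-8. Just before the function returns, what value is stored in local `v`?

-1

LOAD_CONST → push 9. Stack: [9]
LOAD_FAST a → push -8. Stack: [9, -8]
BINARY_OP % → 9 % -8 = -7. Stack: [-7]
LOAD_CONST → push 2. Stack: [-7, 2]
BINARY_OP >> → -7 >> 2 = -2. Stack: [-2]
STORE_FAST t → t=-2. Stack: []
LOAD_FAST_LOAD_FAST a,a → push -8,-8. Stack: [-8, -8]
BINARY_OP - → -8 - -8 = 0. Stack: [0]
LOAD_FAST t → push -2. Stack: [0, -2]
BINARY_OP | → 0 | -2 = -2. Stack: [-2]
STORE_FAST t → t=-2. Stack: []
LOAD_CONST → push 4. Stack: [4]
LOAD_FAST a → push -8. Stack: [4, -8]
BINARY_OP ^ → 4 ^ -8 = -4. Stack: [-4]
LOAD_FAST t → push -2. Stack: [-4, -2]
LOAD_CONST → push 8. Stack: [-4, -2, 8]
BINARY_OP ^ → -2 ^ 8 = -10. Stack: [-4, -10]
BINARY_OP + → -4 + -10 = -14. Stack: [-14]
STORE_FAST t → t=-14. Stack: []
LOAD_CONST → push 14. Stack: [14]
LOAD_FAST_LOAD_FAST a,t → push -8,-14. Stack: [14, -8, -14]
BINARY_OP % → -8 % -14 = -8. Stack: [14, -8]
BINARY_OP * → 14 * -8 = -112. Stack: [-112]
STORE_FAST t → t=-112. Stack: []
LOAD_FAST_LOAD_FAST a,t → push -8,-112. Stack: [-8, -112]
BINARY_OP + → -8 + -112 = -120. Stack: [-120]
STORE_FAST x → x=-120. Stack: []
LOAD_FAST_LOAD_FAST x,t → push -120,-112. Stack: [-120, -112]
BINARY_OP % → -120 % -112 = -8. Stack: [-8]
LOAD_FAST x → push -120. Stack: [-8, -120]
BINARY_OP + → -8 + -120 = -128. Stack: [-128]
STORE_FAST y → y=-128. Stack: []
LOAD_CONST → push 3. Stack: [3]
LOAD_FAST y → push -128. Stack: [3, -128]
BINARY_OP // → 3 // -128 = -1. Stack: [-1]
STORE_FAST v → v=-1. Stack: []
LOAD_FAST y → push -128. Stack: [-128]
RETURN_VALUE → return -128.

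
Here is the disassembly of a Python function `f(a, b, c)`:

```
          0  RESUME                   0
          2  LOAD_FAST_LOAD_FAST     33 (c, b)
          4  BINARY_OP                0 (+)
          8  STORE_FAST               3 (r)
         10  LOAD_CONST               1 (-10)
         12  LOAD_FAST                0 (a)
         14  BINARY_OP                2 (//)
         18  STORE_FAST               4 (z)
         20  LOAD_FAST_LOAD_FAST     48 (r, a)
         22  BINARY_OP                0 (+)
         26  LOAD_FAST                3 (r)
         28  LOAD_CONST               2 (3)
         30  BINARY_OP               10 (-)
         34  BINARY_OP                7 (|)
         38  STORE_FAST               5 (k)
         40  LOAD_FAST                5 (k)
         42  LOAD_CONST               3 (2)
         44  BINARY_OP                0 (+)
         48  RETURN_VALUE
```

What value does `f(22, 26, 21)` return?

111

LOAD_FAST_LOAD_FAST c,b → push 21,26. Stack: [21, 26]
BINARY_OP + → 21 + 26 = 47. Stack: [47]
STORE_FAST r → r=47. Stack: []
LOAD_CONST → push -10. Stack: [-10]
LOAD_FAST a → push 22. Stack: [-10, 22]
BINARY_OP // → -10 // 22 = -1. Stack: [-1]
STORE_FAST z → z=-1. Stack: []
LOAD_FAST_LOAD_FAST r,a → push 47,22. Stack: [47, 22]
BINARY_OP + → 47 + 22 = 69. Stack: [69]
LOAD_FAST r → push 47. Stack: [69, 47]
LOAD_CONST → push 3. Stack: [69, 47, 3]
BINARY_OP - → 47 - 3 = 44. Stack: [69, 44]
BINARY_OP | → 69 | 44 = 109. Stack: [109]
STORE_FAST k → k=109. Stack: []
LOAD_FAST k → push 109. Stack: [109]
LOAD_CONST → push 2. Stack: [109, 2]
BINARY_OP + → 109 + 2 = 111. Stack: [111]
RETURN_VALUE → return 111.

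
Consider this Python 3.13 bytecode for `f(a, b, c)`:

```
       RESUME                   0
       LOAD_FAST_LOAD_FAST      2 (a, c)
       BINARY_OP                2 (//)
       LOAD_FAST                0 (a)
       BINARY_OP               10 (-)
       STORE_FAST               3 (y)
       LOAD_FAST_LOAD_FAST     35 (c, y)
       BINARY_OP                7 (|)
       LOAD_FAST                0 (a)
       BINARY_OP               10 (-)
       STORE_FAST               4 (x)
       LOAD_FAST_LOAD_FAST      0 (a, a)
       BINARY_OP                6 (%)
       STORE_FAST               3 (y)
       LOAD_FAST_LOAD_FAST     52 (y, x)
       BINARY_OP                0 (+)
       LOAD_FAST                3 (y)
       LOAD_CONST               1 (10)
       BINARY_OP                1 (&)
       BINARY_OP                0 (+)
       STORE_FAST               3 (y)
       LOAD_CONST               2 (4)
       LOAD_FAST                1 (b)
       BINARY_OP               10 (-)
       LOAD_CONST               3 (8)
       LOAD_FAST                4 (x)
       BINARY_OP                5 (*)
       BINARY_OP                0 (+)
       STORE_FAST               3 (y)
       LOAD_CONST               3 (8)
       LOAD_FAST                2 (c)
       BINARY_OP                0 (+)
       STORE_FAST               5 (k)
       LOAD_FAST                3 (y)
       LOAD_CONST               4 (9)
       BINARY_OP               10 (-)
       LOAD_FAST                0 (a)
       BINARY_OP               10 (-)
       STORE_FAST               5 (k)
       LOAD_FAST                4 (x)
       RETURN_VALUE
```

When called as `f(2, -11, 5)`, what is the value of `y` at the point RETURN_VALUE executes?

LOAD_FAST_LOAD_FAST a,c → push 2,5. Stack: [2, 5]
BINARY_OP // → 2 // 5 = 0. Stack: [0]
LOAD_FAST a → push 2. Stack: [0, 2]
BINARY_OP - → 0 - 2 = -2. Stack: [-2]
STORE_FAST y → y=-2. Stack: []
LOAD_FAST_LOAD_FAST c,y → push 5,-2. Stack: [5, -2]
BINARY_OP | → 5 | -2 = -1. Stack: [-1]
LOAD_FAST a → push 2. Stack: [-1, 2]
BINARY_OP - → -1 - 2 = -3. Stack: [-3]
STORE_FAST x → x=-3. Stack: []
LOAD_FAST_LOAD_FAST a,a → push 2,2. Stack: [2, 2]
BINARY_OP % → 2 % 2 = 0. Stack: [0]
STORE_FAST y → y=0. Stack: []
LOAD_FAST_LOAD_FAST y,x → push 0,-3. Stack: [0, -3]
BINARY_OP + → 0 + -3 = -3. Stack: [-3]
LOAD_FAST y → push 0. Stack: [-3, 0]
LOAD_CONST → push 10. Stack: [-3, 0, 10]
BINARY_OP & → 0 & 10 = 0. Stack: [-3, 0]
BINARY_OP + → -3 + 0 = -3. Stack: [-3]
STORE_FAST y → y=-3. Stack: []
LOAD_CONST → push 4. Stack: [4]
LOAD_FAST b → push -11. Stack: [4, -11]
BINARY_OP - → 4 - -11 = 15. Stack: [15]
LOAD_CONST → push 8. Stack: [15, 8]
LOAD_FAST x → push -3. Stack: [15, 8, -3]
BINARY_OP * → 8 * -3 = -24. Stack: [15, -24]
BINARY_OP + → 15 + -24 = -9. Stack: [-9]
STORE_FAST y → y=-9. Stack: []
LOAD_CONST → push 8. Stack: [8]
LOAD_FAST c → push 5. Stack: [8, 5]
BINARY_OP + → 8 + 5 = 13. Stack: [13]
STORE_FAST k → k=13. Stack: []
LOAD_FAST y → push -9. Stack: [-9]
LOAD_CONST → push 9. Stack: [-9, 9]
BINARY_OP - → -9 - 9 = -18. Stack: [-18]
LOAD_FAST a → push 2. Stack: [-18, 2]
BINARY_OP - → -18 - 2 = -20. Stack: [-20]
STORE_FAST k → k=-20. Stack: []
LOAD_FAST x → push -3. Stack: [-3]
RETURN_VALUE → return -3.

-9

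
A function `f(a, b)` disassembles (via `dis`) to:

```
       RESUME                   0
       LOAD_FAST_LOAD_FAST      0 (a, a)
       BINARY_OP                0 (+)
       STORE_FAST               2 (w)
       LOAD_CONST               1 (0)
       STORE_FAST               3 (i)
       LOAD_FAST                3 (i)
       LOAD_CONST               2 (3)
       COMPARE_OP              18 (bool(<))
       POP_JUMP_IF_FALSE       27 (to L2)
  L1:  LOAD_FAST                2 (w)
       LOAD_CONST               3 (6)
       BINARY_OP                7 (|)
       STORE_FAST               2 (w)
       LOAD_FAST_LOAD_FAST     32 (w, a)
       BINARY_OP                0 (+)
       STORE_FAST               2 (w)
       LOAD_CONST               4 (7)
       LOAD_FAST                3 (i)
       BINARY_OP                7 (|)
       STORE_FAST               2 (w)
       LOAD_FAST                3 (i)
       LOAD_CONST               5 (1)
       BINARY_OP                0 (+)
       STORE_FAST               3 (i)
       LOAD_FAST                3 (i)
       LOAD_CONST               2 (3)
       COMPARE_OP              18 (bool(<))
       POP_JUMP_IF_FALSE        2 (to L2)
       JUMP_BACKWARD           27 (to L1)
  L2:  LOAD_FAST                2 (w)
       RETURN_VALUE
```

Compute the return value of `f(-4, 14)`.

LOAD_FAST_LOAD_FAST a,a → push -4,-4. Stack: [-4, -4]
BINARY_OP + → -4 + -4 = -8. Stack: [-8]
STORE_FAST w → w=-8. Stack: []
LOAD_CONST → push 0. Stack: [0]
STORE_FAST i → i=0. Stack: []
LOAD_FAST i → push 0. Stack: [0]
LOAD_CONST → push 3. Stack: [0, 3]
COMPARE_OP bool(<) → 0 vs 3 = True. Stack: [True]
POP_JUMP_IF_FALSE → pop True; no jump. Stack: []
LOAD_FAST w → push -8. Stack: [-8]
LOAD_CONST → push 6. Stack: [-8, 6]
BINARY_OP | → -8 | 6 = -2. Stack: [-2]
STORE_FAST w → w=-2. Stack: []
LOAD_FAST_LOAD_FAST w,a → push -2,-4. Stack: [-2, -4]
BINARY_OP + → -2 + -4 = -6. Stack: [-6]
STORE_FAST w → w=-6. Stack: []
LOAD_CONST → push 7. Stack: [7]
LOAD_FAST i → push 0. Stack: [7, 0]
BINARY_OP | → 7 | 0 = 7. Stack: [7]
STORE_FAST w → w=7. Stack: []
LOAD_FAST i → push 0. Stack: [0]
LOAD_CONST → push 1. Stack: [0, 1]
BINARY_OP + → 0 + 1 = 1. Stack: [1]
STORE_FAST i → i=1. Stack: []
LOAD_FAST i → push 1. Stack: [1]
LOAD_CONST → push 3. Stack: [1, 3]
COMPARE_OP bool(<) → 1 vs 3 = True. Stack: [True]
POP_JUMP_IF_FALSE → pop True; no jump. Stack: []
LOAD_FAST w → push 7. Stack: [7]
LOAD_CONST → push 6. Stack: [7, 6]
BINARY_OP | → 7 | 6 = 7. Stack: [7]
STORE_FAST w → w=7. Stack: []
LOAD_FAST_LOAD_FAST w,a → push 7,-4. Stack: [7, -4]
BINARY_OP + → 7 + -4 = 3. Stack: [3]
STORE_FAST w → w=3. Stack: []
LOAD_CONST → push 7. Stack: [7]
LOAD_FAST i → push 1. Stack: [7, 1]
BINARY_OP | → 7 | 1 = 7. Stack: [7]
STORE_FAST w → w=7. Stack: []
LOAD_FAST i → push 1. Stack: [1]
LOAD_CONST → push 1. Stack: [1, 1]
BINARY_OP + → 1 + 1 = 2. Stack: [2]
STORE_FAST i → i=2. Stack: []
LOAD_FAST i → push 2. Stack: [2]
LOAD_CONST → push 3. Stack: [2, 3]
COMPARE_OP bool(<) → 2 vs 3 = True. Stack: [True]
POP_JUMP_IF_FALSE → pop True; no jump. Stack: []
LOAD_FAST w → push 7. Stack: [7]
LOAD_CONST → push 6. Stack: [7, 6]
BINARY_OP | → 7 | 6 = 7. Stack: [7]
STORE_FAST w → w=7. Stack: []
LOAD_FAST_LOAD_FAST w,a → push 7,-4. Stack: [7, -4]
BINARY_OP + → 7 + -4 = 3. Stack: [3]
STORE_FAST w → w=3. Stack: []
LOAD_CONST → push 7. Stack: [7]
LOAD_FAST i → push 2. Stack: [7, 2]
BINARY_OP | → 7 | 2 = 7. Stack: [7]
STORE_FAST w → w=7. Stack: []
LOAD_FAST i → push 2. Stack: [2]
LOAD_CONST → push 1. Stack: [2, 1]
BINARY_OP + → 2 + 1 = 3. Stack: [3]
STORE_FAST i → i=3. Stack: []
LOAD_FAST i → push 3. Stack: [3]
LOAD_CONST → push 3. Stack: [3, 3]
COMPARE_OP bool(<) → 3 vs 3 = False. Stack: [False]
POP_JUMP_IF_FALSE → pop False; jump. Stack: []
LOAD_FAST w → push 7. Stack: [7]
RETURN_VALUE → return 7.

7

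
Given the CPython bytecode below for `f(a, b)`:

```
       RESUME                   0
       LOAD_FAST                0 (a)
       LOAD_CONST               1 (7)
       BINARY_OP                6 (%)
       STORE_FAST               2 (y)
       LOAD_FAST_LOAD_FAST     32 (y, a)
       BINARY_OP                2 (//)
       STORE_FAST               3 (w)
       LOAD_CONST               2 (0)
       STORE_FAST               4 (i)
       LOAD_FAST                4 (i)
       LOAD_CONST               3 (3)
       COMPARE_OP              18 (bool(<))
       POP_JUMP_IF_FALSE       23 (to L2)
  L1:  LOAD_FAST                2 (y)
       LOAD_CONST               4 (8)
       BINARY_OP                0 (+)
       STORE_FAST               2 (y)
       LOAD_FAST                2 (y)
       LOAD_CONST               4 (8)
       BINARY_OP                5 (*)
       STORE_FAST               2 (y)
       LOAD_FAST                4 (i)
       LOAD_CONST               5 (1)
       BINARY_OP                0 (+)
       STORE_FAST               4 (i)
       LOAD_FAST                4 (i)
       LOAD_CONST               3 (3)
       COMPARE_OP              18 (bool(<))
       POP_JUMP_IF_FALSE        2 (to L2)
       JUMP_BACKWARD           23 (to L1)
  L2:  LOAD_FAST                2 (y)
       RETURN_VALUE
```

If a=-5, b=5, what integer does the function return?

5696

LOAD_FAST a → push -5. Stack: [-5]
LOAD_CONST → push 7. Stack: [-5, 7]
BINARY_OP % → -5 % 7 = 2. Stack: [2]
STORE_FAST y → y=2. Stack: []
LOAD_FAST_LOAD_FAST y,a → push 2,-5. Stack: [2, -5]
BINARY_OP // → 2 // -5 = -1. Stack: [-1]
STORE_FAST w → w=-1. Stack: []
LOAD_CONST → push 0. Stack: [0]
STORE_FAST i → i=0. Stack: []
LOAD_FAST i → push 0. Stack: [0]
LOAD_CONST → push 3. Stack: [0, 3]
COMPARE_OP bool(<) → 0 vs 3 = True. Stack: [True]
POP_JUMP_IF_FALSE → pop True; no jump. Stack: []
LOAD_FAST y → push 2. Stack: [2]
LOAD_CONST → push 8. Stack: [2, 8]
BINARY_OP + → 2 + 8 = 10. Stack: [10]
STORE_FAST y → y=10. Stack: []
LOAD_FAST y → push 10. Stack: [10]
LOAD_CONST → push 8. Stack: [10, 8]
BINARY_OP * → 10 * 8 = 80. Stack: [80]
STORE_FAST y → y=80. Stack: []
LOAD_FAST i → push 0. Stack: [0]
LOAD_CONST → push 1. Stack: [0, 1]
BINARY_OP + → 0 + 1 = 1. Stack: [1]
STORE_FAST i → i=1. Stack: []
LOAD_FAST i → push 1. Stack: [1]
LOAD_CONST → push 3. Stack: [1, 3]
COMPARE_OP bool(<) → 1 vs 3 = True. Stack: [True]
POP_JUMP_IF_FALSE → pop True; no jump. Stack: []
LOAD_FAST y → push 80. Stack: [80]
LOAD_CONST → push 8. Stack: [80, 8]
BINARY_OP + → 80 + 8 = 88. Stack: [88]
STORE_FAST y → y=88. Stack: []
LOAD_FAST y → push 88. Stack: [88]
LOAD_CONST → push 8. Stack: [88, 8]
BINARY_OP * → 88 * 8 = 704. Stack: [704]
STORE_FAST y → y=704. Stack: []
LOAD_FAST i → push 1. Stack: [1]
LOAD_CONST → push 1. Stack: [1, 1]
BINARY_OP + → 1 + 1 = 2. Stack: [2]
STORE_FAST i → i=2. Stack: []
LOAD_FAST i → push 2. Stack: [2]
LOAD_CONST → push 3. Stack: [2, 3]
COMPARE_OP bool(<) → 2 vs 3 = True. Stack: [True]
POP_JUMP_IF_FALSE → pop True; no jump. Stack: []
LOAD_FAST y → push 704. Stack: [704]
LOAD_CONST → push 8. Stack: [704, 8]
BINARY_OP + → 704 + 8 = 712. Stack: [712]
STORE_FAST y → y=712. Stack: []
LOAD_FAST y → push 712. Stack: [712]
LOAD_CONST → push 8. Stack: [712, 8]
BINARY_OP * → 712 * 8 = 5696. Stack: [5696]
STORE_FAST y → y=5696. Stack: []
LOAD_FAST i → push 2. Stack: [2]
LOAD_CONST → push 1. Stack: [2, 1]
BINARY_OP + → 2 + 1 = 3. Stack: [3]
STORE_FAST i → i=3. Stack: []
LOAD_FAST i → push 3. Stack: [3]
LOAD_CONST → push 3. Stack: [3, 3]
COMPARE_OP bool(<) → 3 vs 3 = False. Stack: [False]
POP_JUMP_IF_FALSE → pop False; jump. Stack: []
LOAD_FAST y → push 5696. Stack: [5696]
RETURN_VALUE → return 5696.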